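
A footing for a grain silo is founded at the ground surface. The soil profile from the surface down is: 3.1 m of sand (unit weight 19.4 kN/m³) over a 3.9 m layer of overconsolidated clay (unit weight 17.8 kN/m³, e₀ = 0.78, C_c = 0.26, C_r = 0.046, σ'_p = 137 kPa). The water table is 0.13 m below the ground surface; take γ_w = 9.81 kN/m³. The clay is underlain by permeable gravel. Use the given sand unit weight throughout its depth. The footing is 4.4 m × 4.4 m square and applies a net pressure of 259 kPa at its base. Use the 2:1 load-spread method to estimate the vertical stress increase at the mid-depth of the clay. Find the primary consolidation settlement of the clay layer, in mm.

Mid-depth of clay below the ground surface: z = 3.1 + 3.9/2 = 5.05 m.
Total vertical stress at mid-clay: σ_v = 19.4×3.1 + 17.8×1.95 = 94.85 kPa.
Pore pressure: u = 9.81×(5.05 − 0.13) = 48.265 kPa.
Initial effective stress: σ'_0 = σ_v − u = 94.85 − 48.265 = 46.585 kPa.
Stress increase at mid-clay by the 2:1 spreading method:
Δσ = qBL/((B+z)(L+z)) = 259×4.4×4.4/((4.4+5.05)(4.4+5.05)) = 56.149 kPa
Final effective stress: σ'_f = 46.585 + 56.149 = 102.73 kPa.
σ'_f = 102.73 ≤ σ'_p = 137 kPa, so the clay remains overconsolidated and only the recompression index applies:
S_c = C_r·H/(1+e₀)·log₁₀(σ'_f/σ'_0) = 0.046×3.9/1.78×log₁₀(102.73/46.585)
    = 0.10079 × 0.34345 = 0.03461 m

S_c ≈ 34.6 mm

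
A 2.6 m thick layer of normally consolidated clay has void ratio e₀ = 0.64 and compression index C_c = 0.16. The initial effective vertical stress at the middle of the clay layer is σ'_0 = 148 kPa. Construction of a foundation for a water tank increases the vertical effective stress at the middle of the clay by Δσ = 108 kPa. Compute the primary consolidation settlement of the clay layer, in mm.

Final effective stress: σ'_f = σ'_0 + Δσ = 148 + 108 = 256 kPa.
Normally consolidated clay, so the full stress increment lies on the virgin compression line:
S_c = C_c·H/(1+e₀)·log₁₀(σ'_f/σ'_0) = 0.16×2.6/(1+0.64)×log₁₀(256/148)
    = 0.25366 × 0.23798 = 0.06037 m

S_c ≈ 60.4 mm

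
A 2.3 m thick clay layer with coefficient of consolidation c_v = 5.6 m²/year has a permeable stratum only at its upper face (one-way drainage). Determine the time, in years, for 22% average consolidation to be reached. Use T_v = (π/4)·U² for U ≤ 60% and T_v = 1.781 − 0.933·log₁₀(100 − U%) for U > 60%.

t ≈ 0.0359 years

Drainage path length: H_d = H = 2.3 m (single drainage).
U ≤ 60%: T_v = (π/4)·U² = (π/4)×0.22² = 0.038013.
t = T_v·H_d²/c_v = 0.038013×2.3²/5.6 = 0.03591 years.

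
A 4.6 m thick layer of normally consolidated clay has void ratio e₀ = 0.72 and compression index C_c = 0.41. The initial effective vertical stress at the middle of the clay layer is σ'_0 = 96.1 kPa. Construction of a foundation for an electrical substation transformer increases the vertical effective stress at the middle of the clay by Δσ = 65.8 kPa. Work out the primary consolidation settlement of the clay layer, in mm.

S_c ≈ 248 mm

Final effective stress: σ'_f = σ'_0 + Δσ = 96.1 + 65.8 = 161.9 kPa.
Normally consolidated clay, so the full stress increment lies on the virgin compression line:
S_c = C_c·H/(1+e₀)·log₁₀(σ'_f/σ'_0) = 0.41×4.6/(1+0.72)×log₁₀(161.9/96.1)
    = 1.0965 × 0.22652 = 0.2484 m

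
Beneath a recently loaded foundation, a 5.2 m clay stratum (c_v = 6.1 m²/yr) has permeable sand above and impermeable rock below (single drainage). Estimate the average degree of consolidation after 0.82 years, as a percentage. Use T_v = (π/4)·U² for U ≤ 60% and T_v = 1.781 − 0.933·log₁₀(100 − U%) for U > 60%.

Drainage path length: H_d = H = 5.2 m (single drainage).
T_v = c_v·t/H_d² = 6.1×0.82/5.2² = 0.18499.
T_v = 0.18499 corresponds to the U ≤ 60% branch:
U = √(4T_v/π) = 0.4853

U ≈ 48.5 %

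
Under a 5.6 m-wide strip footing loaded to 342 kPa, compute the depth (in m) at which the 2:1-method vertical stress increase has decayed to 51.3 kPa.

z ≈ 31.7 m

2:1 spreading — at depth z the loaded area has grown by z in each plan dimension:
qB/(B+z) = Δσ_z ⇒ z = qB/Δσ_z − B = 342×5.6/51.3 − 5.6 = 31.73 m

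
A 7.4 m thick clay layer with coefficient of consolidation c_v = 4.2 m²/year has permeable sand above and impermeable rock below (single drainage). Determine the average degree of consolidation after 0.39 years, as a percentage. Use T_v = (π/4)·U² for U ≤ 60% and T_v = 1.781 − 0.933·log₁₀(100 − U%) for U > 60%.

U ≈ 19.5 %

Drainage path length: H_d = H = 7.4 m (single drainage).
T_v = c_v·t/H_d² = 4.2×0.39/7.4² = 0.029912.
T_v = 0.029912 corresponds to the U ≤ 60% branch:
U = √(4T_v/π) = 0.1952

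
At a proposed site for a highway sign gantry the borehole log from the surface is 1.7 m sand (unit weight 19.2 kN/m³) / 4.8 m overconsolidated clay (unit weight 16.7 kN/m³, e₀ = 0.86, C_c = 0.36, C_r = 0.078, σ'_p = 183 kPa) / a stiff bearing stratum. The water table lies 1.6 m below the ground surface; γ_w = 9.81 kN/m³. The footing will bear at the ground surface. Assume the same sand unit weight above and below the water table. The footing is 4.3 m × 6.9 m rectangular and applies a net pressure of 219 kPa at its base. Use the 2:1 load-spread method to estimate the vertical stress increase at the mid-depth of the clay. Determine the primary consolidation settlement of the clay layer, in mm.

S_c ≈ 78.7 mm

Mid-depth of clay below the ground surface: z = 1.7 + 4.8/2 = 4.1 m.
Total vertical stress at mid-clay: σ_v = 19.2×1.7 + 16.7×2.4 = 72.72 kPa.
Pore pressure: u = 9.81×(4.1 − 1.6) = 24.525 kPa.
Initial effective stress: σ'_0 = σ_v − u = 72.72 − 24.525 = 48.195 kPa.
Stress increase at mid-clay by the 2:1 spreading method:
Δσ = qBL/((B+z)(L+z)) = 219×4.3×6.9/((4.3+4.1)(6.9+4.1)) = 70.322 kPa
Final effective stress: σ'_f = 48.195 + 70.322 = 118.52 kPa.
σ'_f = 118.52 ≤ σ'_p = 183 kPa, so the clay remains overconsolidated and only the recompression index applies:
S_c = C_r·H/(1+e₀)·log₁₀(σ'_f/σ'_0) = 0.078×4.8/1.86×log₁₀(118.52/48.195)
    = 0.20129 × 0.39079 = 0.07866 m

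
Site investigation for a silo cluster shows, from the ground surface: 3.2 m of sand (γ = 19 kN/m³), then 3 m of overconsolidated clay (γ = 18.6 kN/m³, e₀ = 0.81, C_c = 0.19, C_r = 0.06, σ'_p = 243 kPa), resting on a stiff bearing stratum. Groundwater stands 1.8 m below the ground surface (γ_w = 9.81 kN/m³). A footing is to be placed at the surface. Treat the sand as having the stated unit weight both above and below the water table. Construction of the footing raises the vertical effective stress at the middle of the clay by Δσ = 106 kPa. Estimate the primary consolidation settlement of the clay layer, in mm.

Mid-depth of clay below the ground surface: z = 3.2 + 3/2 = 4.7 m.
Total vertical stress at mid-clay: σ_v = 19×3.2 + 18.6×1.5 = 88.7 kPa.
Pore pressure: u = 9.81×(4.7 − 1.8) = 28.449 kPa.
Initial effective stress: σ'_0 = σ_v − u = 88.7 − 28.449 = 60.251 kPa.
Final effective stress: σ'_f = 60.251 + 106 = 166.25 kPa.
σ'_f = 166.25 ≤ σ'_p = 243 kPa, so the clay remains overconsolidated and only the recompression index applies:
S_c = C_r·H/(1+e₀)·log₁₀(σ'_f/σ'_0) = 0.06×3/1.81×log₁₀(166.25/60.251)
    = 0.09945 × 0.4408 = 0.04384 m

S_c ≈ 43.8 mm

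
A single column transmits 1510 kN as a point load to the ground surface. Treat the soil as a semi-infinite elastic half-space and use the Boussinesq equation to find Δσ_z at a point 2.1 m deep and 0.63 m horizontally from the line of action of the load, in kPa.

Δσ_z ≈ 132 kPa

Boussinesq vertical stress below a point load on an elastic half-space:
Δσ_z = 3P/(2πz²) · [1 + (r/z)²]^(−5/2)
r/z = 0.63/2.1 = 0.3; [1+(r/z)²]^(−5/2) = 0.80618.
Δσ_z = 3×1510/(2π×2.1²) × 0.80618 = 163.49 × 0.80618 = 131.8 kPa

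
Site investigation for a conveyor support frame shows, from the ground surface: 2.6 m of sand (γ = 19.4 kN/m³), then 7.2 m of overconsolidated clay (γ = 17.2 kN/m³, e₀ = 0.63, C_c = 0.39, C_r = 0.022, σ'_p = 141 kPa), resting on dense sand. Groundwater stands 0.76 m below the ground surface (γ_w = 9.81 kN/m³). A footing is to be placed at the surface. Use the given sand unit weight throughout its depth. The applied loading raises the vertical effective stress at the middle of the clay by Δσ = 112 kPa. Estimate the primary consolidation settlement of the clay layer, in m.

Mid-depth of clay below the ground surface: z = 2.6 + 7.2/2 = 6.2 m.
Total vertical stress at mid-clay: σ_v = 19.4×2.6 + 17.2×3.6 = 112.36 kPa.
Pore pressure: u = 9.81×(6.2 − 0.76) = 53.366 kPa.
Initial effective stress: σ'_0 = σ_v − u = 112.36 − 53.366 = 58.994 kPa.
Final effective stress: σ'_f = 58.994 + 112 = 170.99 kPa.
σ'_f = 170.99 > σ'_p = 141 kPa, so the stress path crosses the preconsolidation pressure — recompression up to σ'_p, then virgin compression beyond:
S_c = H/(1+e₀)·[C_r·log₁₀(σ'_p/σ'_0) + C_c·log₁₀(σ'_f/σ'_p)]
    = 7.2/1.63 × [0.022×log₁₀(141/58.994) + 0.39×log₁₀(170.99/141)]
    = 4.4172 × [0.008325 + 0.032663] = 0.1811 m

S_c ≈ 0.181 m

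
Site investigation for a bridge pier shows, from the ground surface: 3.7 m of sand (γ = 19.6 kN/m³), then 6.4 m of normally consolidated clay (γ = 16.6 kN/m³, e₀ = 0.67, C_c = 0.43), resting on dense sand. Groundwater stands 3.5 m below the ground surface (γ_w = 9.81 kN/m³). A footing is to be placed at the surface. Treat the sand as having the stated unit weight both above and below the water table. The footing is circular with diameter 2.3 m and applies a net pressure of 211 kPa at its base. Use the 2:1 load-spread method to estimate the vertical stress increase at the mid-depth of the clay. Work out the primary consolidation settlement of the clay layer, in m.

S_c ≈ 0.0956 m

Mid-depth of clay below the ground surface: z = 3.7 + 6.4/2 = 6.9 m.
Total vertical stress at mid-clay: σ_v = 19.6×3.7 + 16.6×3.2 = 125.64 kPa.
Pore pressure: u = 9.81×(6.9 − 3.5) = 33.354 kPa.
Initial effective stress: σ'_0 = σ_v − u = 125.64 − 33.354 = 92.286 kPa.
Stress increase at mid-clay by the 2:1 spreading method:
Δσ ≈ qD²/(D+z)² = 211×2.3²/(2.3+6.9)² = 13.188 kPa
Final effective stress: σ'_f = σ'_0 + Δσ = 92.286 + 13.188 = 105.47 kPa.
Normally consolidated clay, so the full stress increment lies on the virgin compression line:
S_c = C_c·H/(1+e₀)·log₁₀(σ'_f/σ'_0) = 0.43×6.4/(1+0.67)×log₁₀(105.47/92.286)
    = 1.6479 × 0.057993 = 0.09557 m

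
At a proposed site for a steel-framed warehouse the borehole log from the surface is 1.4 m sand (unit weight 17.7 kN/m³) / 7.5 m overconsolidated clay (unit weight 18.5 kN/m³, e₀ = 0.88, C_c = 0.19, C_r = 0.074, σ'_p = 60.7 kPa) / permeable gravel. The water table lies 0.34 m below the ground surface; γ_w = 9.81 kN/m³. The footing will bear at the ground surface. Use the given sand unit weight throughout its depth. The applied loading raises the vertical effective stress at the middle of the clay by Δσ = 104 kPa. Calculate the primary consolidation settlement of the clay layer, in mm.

S_c ≈ 333 mm

Mid-depth of clay below the ground surface: z = 1.4 + 7.5/2 = 5.15 m.
Total vertical stress at mid-clay: σ_v = 17.7×1.4 + 18.5×3.75 = 94.155 kPa.
Pore pressure: u = 9.81×(5.15 − 0.34) = 47.186 kPa.
Initial effective stress: σ'_0 = σ_v − u = 94.155 − 47.186 = 46.969 kPa.
Final effective stress: σ'_f = 46.969 + 104 = 150.97 kPa.
σ'_f = 150.97 > σ'_p = 60.7 kPa, so the stress path crosses the preconsolidation pressure — recompression up to σ'_p, then virgin compression beyond:
S_c = H/(1+e₀)·[C_r·log₁₀(σ'_p/σ'_0) + C_c·log₁₀(σ'_f/σ'_p)]
    = 7.5/1.88 × [0.074×log₁₀(60.7/46.969) + 0.19×log₁₀(150.97/60.7)]
    = 3.9894 × [0.0082419 + 0.075183] = 0.3328 m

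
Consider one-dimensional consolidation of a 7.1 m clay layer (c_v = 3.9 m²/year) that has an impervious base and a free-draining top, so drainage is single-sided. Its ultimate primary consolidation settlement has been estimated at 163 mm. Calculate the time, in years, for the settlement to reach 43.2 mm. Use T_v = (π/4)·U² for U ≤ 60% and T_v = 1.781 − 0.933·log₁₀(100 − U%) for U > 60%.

t ≈ 0.713 years

Drainage path length: H_d = H = 7.1 m (single drainage).
U = S(t)/S_ult = 43.2/163 = 0.265.
U ≤ 60%: T_v = (π/4)·U² = (π/4)×0.26503² = 0.055167.
t = T_v·H_d²/c_v = 0.055167×7.1²/3.9 = 0.7131 years.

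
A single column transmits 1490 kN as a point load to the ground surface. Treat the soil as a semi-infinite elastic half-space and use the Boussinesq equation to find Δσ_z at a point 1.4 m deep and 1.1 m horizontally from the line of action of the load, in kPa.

Δσ_z ≈ 109 kPa

Boussinesq vertical stress below a point load on an elastic half-space:
Δσ_z = 3P/(2πz²) · [1 + (r/z)²]^(−5/2)
r/z = 1.1/1.4 = 0.78571; [1+(r/z)²]^(−5/2) = 0.3006.
Δσ_z = 3×1490/(2π×1.4²) × 0.3006 = 362.97 × 0.3006 = 109.1 kPa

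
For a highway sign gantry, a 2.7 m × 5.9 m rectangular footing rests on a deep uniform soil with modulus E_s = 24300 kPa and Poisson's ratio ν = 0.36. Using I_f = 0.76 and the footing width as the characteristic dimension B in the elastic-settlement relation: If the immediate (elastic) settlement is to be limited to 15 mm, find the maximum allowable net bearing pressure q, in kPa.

q ≈ 204 kPa

S_e = q·B·(1−ν²)/E_s · I_f  ⇒  q = S_e·E_s / (B·(1−ν²)·I_f).
q = 0.015 × 24300 / (2.7 × 0.8704 × 0.76) = 204.1 kPa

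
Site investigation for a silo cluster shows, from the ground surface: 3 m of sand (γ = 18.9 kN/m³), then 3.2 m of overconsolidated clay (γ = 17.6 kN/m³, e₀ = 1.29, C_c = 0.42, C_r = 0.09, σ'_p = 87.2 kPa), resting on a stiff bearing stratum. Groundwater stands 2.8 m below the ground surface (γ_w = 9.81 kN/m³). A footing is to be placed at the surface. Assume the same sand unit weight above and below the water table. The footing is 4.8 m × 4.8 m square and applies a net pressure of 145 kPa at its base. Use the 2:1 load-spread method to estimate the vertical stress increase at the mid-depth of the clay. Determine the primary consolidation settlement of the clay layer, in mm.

S_c ≈ 61.6 mm

Mid-depth of clay below the ground surface: z = 3 + 3.2/2 = 4.6 m.
Total vertical stress at mid-clay: σ_v = 18.9×3 + 17.6×1.6 = 84.86 kPa.
Pore pressure: u = 9.81×(4.6 − 2.8) = 17.658 kPa.
Initial effective stress: σ'_0 = σ_v − u = 84.86 − 17.658 = 67.202 kPa.
Stress increase at mid-clay by the 2:1 spreading method:
Δσ = qBL/((B+z)(L+z)) = 145×4.8×4.8/((4.8+4.6)(4.8+4.6)) = 37.809 kPa
Final effective stress: σ'_f = 67.202 + 37.809 = 105.01 kPa.
σ'_f = 105.01 > σ'_p = 87.2 kPa, so the stress path crosses the preconsolidation pressure — recompression up to σ'_p, then virgin compression beyond:
S_c = H/(1+e₀)·[C_r·log₁₀(σ'_p/σ'_0) + C_c·log₁₀(σ'_f/σ'_p)]
    = 3.2/2.29 × [0.09×log₁₀(87.2/67.202) + 0.42×log₁₀(105.01/87.2)]
    = 1.3974 × [0.010182 + 0.0339] = 0.0616 m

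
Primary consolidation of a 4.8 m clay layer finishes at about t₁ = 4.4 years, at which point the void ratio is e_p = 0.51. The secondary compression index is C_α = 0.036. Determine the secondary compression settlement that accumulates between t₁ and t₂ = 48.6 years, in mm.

S_s ≈ 119 mm

Secondary compression: S_s = C_α·H/(1+e_p)·log₁₀(t₂/t₁)
S_s = 0.036×4.8/(1+0.51)×log₁₀(48.6/4.4)
    = 0.1144 × 1.043 = 0.1194 m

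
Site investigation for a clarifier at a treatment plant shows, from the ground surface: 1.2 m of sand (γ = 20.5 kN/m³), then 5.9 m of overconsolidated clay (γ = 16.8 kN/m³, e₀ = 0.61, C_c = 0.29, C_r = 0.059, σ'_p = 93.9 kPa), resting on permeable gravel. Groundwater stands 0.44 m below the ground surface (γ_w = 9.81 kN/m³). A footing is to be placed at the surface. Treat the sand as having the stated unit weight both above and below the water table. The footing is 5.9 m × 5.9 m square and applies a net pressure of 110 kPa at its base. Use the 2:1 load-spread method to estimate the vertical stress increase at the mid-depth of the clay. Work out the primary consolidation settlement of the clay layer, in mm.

S_c ≈ 65.3 mm

Mid-depth of clay below the ground surface: z = 1.2 + 5.9/2 = 4.15 m.
Total vertical stress at mid-clay: σ_v = 20.5×1.2 + 16.8×2.95 = 74.16 kPa.
Pore pressure: u = 9.81×(4.15 − 0.44) = 36.395 kPa.
Initial effective stress: σ'_0 = σ_v − u = 74.16 − 36.395 = 37.765 kPa.
Stress increase at mid-clay by the 2:1 spreading method:
Δσ = qBL/((B+z)(L+z)) = 110×5.9×5.9/((5.9+4.15)(5.9+4.15)) = 37.911 kPa
Final effective stress: σ'_f = 37.765 + 37.911 = 75.676 kPa.
σ'_f = 75.676 ≤ σ'_p = 93.9 kPa, so the clay remains overconsolidated and only the recompression index applies:
S_c = C_r·H/(1+e₀)·log₁₀(σ'_f/σ'_0) = 0.059×5.9/1.61×log₁₀(75.676/37.765)
    = 0.21621 × 0.30187 = 0.06527 m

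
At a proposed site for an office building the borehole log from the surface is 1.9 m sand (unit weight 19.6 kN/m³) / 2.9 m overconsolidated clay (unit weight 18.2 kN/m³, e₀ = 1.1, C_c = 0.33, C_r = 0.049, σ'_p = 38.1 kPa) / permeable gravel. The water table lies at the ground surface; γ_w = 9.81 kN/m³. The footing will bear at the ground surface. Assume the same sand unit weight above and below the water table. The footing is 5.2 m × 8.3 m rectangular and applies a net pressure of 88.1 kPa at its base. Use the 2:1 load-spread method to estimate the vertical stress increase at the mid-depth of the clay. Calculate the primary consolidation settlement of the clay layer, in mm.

Mid-depth of clay below the ground surface: z = 1.9 + 2.9/2 = 3.35 m.
Total vertical stress at mid-clay: σ_v = 19.6×1.9 + 18.2×1.45 = 63.63 kPa.
Pore pressure: u = 9.81×(3.35 − 0) = 32.864 kPa.
Initial effective stress: σ'_0 = σ_v − u = 63.63 − 32.864 = 30.766 kPa.
Stress increase at mid-clay by the 2:1 spreading method:
Δσ = qBL/((B+z)(L+z)) = 88.1×5.2×8.3/((5.2+3.35)(8.3+3.35)) = 38.174 kPa
Final effective stress: σ'_f = 30.766 + 38.174 = 68.94 kPa.
σ'_f = 68.94 > σ'_p = 38.1 kPa, so the stress path crosses the preconsolidation pressure — recompression up to σ'_p, then virgin compression beyond:
S_c = H/(1+e₀)·[C_r·log₁₀(σ'_p/σ'_0) + C_c·log₁₀(σ'_f/σ'_p)]
    = 2.9/2.1 × [0.049×log₁₀(38.1/30.766) + 0.33×log₁₀(68.94/38.1)]
    = 1.381 × [0.0045498 + 0.08499] = 0.1237 m

S_c ≈ 124 mm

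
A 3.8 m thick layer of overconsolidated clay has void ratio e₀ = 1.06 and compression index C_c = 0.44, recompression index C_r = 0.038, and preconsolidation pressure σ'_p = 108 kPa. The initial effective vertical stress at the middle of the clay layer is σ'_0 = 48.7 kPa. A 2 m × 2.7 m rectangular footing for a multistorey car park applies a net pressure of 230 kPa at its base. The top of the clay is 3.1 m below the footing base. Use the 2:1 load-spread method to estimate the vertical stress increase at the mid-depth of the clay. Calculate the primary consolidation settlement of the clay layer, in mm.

Mid-depth of clay below the footing base: z = 3.1 + 3.8/2 = 5 m.
Stress increase at mid-clay by the 2:1 spreading method:
Δσ = qBL/((B+z)(L+z)) = 230×2×2.7/((2+5)(2.7+5)) = 23.043 kPa
Final effective stress: σ'_f = 48.7 + 23.043 = 71.743 kPa.
σ'_f = 71.743 ≤ σ'_p = 108 kPa, so the clay remains overconsolidated and only the recompression index applies:
S_c = C_r·H/(1+e₀)·log₁₀(σ'_f/σ'_0) = 0.038×3.8/2.06×log₁₀(71.743/48.7)
    = 0.070099 × 0.16825 = 0.01179 m

S_c ≈ 11.8 mm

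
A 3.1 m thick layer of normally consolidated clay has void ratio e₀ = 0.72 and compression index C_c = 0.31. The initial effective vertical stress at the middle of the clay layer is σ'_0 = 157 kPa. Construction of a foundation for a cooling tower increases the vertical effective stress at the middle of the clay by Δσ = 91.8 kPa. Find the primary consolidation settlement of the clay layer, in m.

S_c ≈ 0.112 m

Final effective stress: σ'_f = σ'_0 + Δσ = 157 + 91.8 = 248.8 kPa.
Normally consolidated clay, so the full stress increment lies on the virgin compression line:
S_c = C_c·H/(1+e₀)·log₁₀(σ'_f/σ'_0) = 0.31×3.1/(1+0.72)×log₁₀(248.8/157)
    = 0.55872 × 0.19995 = 0.1117 m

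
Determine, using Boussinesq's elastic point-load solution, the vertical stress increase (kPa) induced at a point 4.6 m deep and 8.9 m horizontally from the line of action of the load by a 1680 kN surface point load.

Δσ_z ≈ 0.774 kPa

Boussinesq vertical stress below a point load on an elastic half-space:
Δσ_z = 3P/(2πz²) · [1 + (r/z)²]^(−5/2)
r/z = 8.9/4.6 = 1.9348; [1+(r/z)²]^(−5/2) = 0.020407.
Δσ_z = 3×1680/(2π×4.6²) × 0.020407 = 37.908 × 0.020407 = 0.7736 kPa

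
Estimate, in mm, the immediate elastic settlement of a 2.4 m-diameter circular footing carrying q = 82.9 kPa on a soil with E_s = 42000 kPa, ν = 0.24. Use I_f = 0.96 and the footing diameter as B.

S_e ≈ 4.29 mm

Immediate (elastic) settlement: S_e = q·B·(1−ν²)/E_s · I_f.
S_e = 82.9 × 2.4 × (1 − 0.24²) / 42000 × 0.96
    = 82.9 × 2.4 × 0.9424 / 42000 × 0.96
    = 0.004286 m = 4.286 mm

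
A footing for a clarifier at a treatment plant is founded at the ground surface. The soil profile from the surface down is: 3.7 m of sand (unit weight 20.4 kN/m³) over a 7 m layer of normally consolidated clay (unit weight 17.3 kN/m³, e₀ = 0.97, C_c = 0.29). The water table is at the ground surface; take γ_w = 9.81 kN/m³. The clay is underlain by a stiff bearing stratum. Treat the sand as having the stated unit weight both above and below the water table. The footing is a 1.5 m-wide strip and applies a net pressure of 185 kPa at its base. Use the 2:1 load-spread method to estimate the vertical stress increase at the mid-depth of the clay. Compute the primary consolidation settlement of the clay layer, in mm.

S_c ≈ 178 mm

Mid-depth of clay below the ground surface: z = 3.7 + 7/2 = 7.2 m.
Total vertical stress at mid-clay: σ_v = 20.4×3.7 + 17.3×3.5 = 136.03 kPa.
Pore pressure: u = 9.81×(7.2 − 0) = 70.632 kPa.
Initial effective stress: σ'_0 = σ_v − u = 136.03 − 70.632 = 65.398 kPa.
Stress increase at mid-clay by the 2:1 spreading method:
Δσ = qB/(B+z) = 185×1.5/(1.5+7.2) = 31.897 kPa
Final effective stress: σ'_f = σ'_0 + Δσ = 65.398 + 31.897 = 97.295 kPa.
Normally consolidated clay, so the full stress increment lies on the virgin compression line:
S_c = C_c·H/(1+e₀)·log₁₀(σ'_f/σ'_0) = 0.29×7/(1+0.97)×log₁₀(97.295/65.398)
    = 1.0305 × 0.17253 = 0.1778 m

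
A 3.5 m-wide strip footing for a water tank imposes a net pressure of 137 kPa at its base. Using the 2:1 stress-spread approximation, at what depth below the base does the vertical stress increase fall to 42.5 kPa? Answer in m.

z ≈ 7.78 m

2:1 spreading — at depth z the loaded area has grown by z in each plan dimension:
qB/(B+z) = Δσ_z ⇒ z = qB/Δσ_z − B = 137×3.5/42.5 − 3.5 = 7.782 m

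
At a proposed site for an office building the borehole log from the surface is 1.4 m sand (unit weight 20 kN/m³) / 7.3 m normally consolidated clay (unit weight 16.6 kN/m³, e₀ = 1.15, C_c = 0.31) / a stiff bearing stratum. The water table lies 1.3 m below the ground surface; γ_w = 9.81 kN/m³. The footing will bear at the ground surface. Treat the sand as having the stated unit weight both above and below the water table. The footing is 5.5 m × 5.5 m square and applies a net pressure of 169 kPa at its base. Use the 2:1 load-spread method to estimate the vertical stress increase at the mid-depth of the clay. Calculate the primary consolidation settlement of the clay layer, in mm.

S_c ≈ 290 mm

Mid-depth of clay below the ground surface: z = 1.4 + 7.3/2 = 5.05 m.
Total vertical stress at mid-clay: σ_v = 20×1.4 + 16.6×3.65 = 88.59 kPa.
Pore pressure: u = 9.81×(5.05 − 1.3) = 36.788 kPa.
Initial effective stress: σ'_0 = σ_v − u = 88.59 − 36.788 = 51.802 kPa.
Stress increase at mid-clay by the 2:1 spreading method:
Δσ = qBL/((B+z)(L+z)) = 169×5.5×5.5/((5.5+5.05)(5.5+5.05)) = 45.931 kPa
Final effective stress: σ'_f = σ'_0 + Δσ = 51.802 + 45.931 = 97.733 kPa.
Normally consolidated clay, so the full stress increment lies on the virgin compression line:
S_c = C_c·H/(1+e₀)·log₁₀(σ'_f/σ'_0) = 0.31×7.3/(1+1.15)×log₁₀(97.733/51.802)
    = 1.0526 × 0.27569 = 0.2902 m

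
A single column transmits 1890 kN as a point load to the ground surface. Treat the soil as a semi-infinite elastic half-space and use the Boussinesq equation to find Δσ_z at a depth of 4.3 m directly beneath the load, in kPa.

Δσ_z ≈ 48.8 kPa

Boussinesq vertical stress below a point load on an elastic half-space:
Δσ_z = 3P/(2πz²) · [1 + (r/z)²]^(−5/2)
r/z = 0/4.3 = 0; [1+(r/z)²]^(−5/2) = 1.
Δσ_z = 3×1890/(2π×4.3²) × 1 = 48.805 × 1 = 48.8 kPa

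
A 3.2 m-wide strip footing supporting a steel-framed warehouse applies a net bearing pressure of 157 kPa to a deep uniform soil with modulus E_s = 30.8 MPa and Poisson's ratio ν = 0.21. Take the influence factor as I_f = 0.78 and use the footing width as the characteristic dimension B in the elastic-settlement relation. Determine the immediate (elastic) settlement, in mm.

S_e ≈ 12.2 mm

Immediate (elastic) settlement: S_e = q·B·(1−ν²)/E_s · I_f.
E_s = 30.8 MPa = 30800 kPa.
S_e = 157 × 3.2 × (1 − 0.21²) / 30800 × 0.78
    = 157 × 3.2 × 0.9559 / 30800 × 0.78
    = 0.01216 m = 12.16 mm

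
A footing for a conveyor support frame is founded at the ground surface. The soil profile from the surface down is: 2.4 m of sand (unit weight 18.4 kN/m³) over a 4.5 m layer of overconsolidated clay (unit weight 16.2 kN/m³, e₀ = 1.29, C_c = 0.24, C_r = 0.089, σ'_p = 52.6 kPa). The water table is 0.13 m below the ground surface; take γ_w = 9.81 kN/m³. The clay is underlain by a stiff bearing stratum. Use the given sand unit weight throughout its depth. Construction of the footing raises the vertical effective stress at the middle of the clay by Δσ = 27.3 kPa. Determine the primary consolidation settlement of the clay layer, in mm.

Mid-depth of clay below the ground surface: z = 2.4 + 4.5/2 = 4.65 m.
Total vertical stress at mid-clay: σ_v = 18.4×2.4 + 16.2×2.25 = 80.61 kPa.
Pore pressure: u = 9.81×(4.65 − 0.13) = 44.341 kPa.
Initial effective stress: σ'_0 = σ_v − u = 80.61 − 44.341 = 36.269 kPa.
Final effective stress: σ'_f = 36.269 + 27.3 = 63.569 kPa.
σ'_f = 63.569 > σ'_p = 52.6 kPa, so the stress path crosses the preconsolidation pressure — recompression up to σ'_p, then virgin compression beyond:
S_c = H/(1+e₀)·[C_r·log₁₀(σ'_p/σ'_0) + C_c·log₁₀(σ'_f/σ'_p)]
    = 4.5/2.29 × [0.089×log₁₀(52.6/36.269) + 0.24×log₁₀(63.569/52.6)]
    = 1.9651 × [0.014369 + 0.019742] = 0.06703 m

S_c ≈ 67 mm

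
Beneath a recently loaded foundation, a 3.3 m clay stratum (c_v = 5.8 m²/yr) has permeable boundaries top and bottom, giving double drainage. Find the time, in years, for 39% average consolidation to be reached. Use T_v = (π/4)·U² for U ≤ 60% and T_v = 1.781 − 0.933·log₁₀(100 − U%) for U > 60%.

t ≈ 0.0561 years

Drainage path length: H_d = H/2 = 1.65 m (double drainage).
U ≤ 60%: T_v = (π/4)·U² = (π/4)×0.39² = 0.11946.
t = T_v·H_d²/c_v = 0.11946×1.65²/5.8 = 0.05607 years.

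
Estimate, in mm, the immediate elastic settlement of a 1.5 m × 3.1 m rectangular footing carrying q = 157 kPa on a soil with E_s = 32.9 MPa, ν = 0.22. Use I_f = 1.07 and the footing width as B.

S_e ≈ 7.29 mm

Immediate (elastic) settlement: S_e = q·B·(1−ν²)/E_s · I_f.
E_s = 32.9 MPa = 32900 kPa.
S_e = 157 × 1.5 × (1 − 0.22²) / 32900 × 1.07
    = 157 × 1.5 × 0.9516 / 32900 × 1.07
    = 0.007288 m = 7.288 mm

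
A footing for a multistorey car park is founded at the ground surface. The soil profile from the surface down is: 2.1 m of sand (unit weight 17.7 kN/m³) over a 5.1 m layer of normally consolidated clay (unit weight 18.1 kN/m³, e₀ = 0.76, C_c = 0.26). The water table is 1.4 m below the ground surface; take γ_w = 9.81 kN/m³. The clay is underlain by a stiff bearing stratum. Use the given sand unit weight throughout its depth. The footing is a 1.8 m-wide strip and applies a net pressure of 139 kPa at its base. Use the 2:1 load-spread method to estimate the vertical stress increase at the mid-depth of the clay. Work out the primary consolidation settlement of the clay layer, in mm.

Mid-depth of clay below the ground surface: z = 2.1 + 5.1/2 = 4.65 m.
Total vertical stress at mid-clay: σ_v = 17.7×2.1 + 18.1×2.55 = 83.325 kPa.
Pore pressure: u = 9.81×(4.65 − 1.4) = 31.883 kPa.
Initial effective stress: σ'_0 = σ_v − u = 83.325 − 31.883 = 51.442 kPa.
Stress increase at mid-clay by the 2:1 spreading method:
Δσ = qB/(B+z) = 139×1.8/(1.8+4.65) = 38.791 kPa
Final effective stress: σ'_f = σ'_0 + Δσ = 51.442 + 38.791 = 90.233 kPa.
Normally consolidated clay, so the full stress increment lies on the virgin compression line:
S_c = C_c·H/(1+e₀)·log₁₀(σ'_f/σ'_0) = 0.26×5.1/(1+0.76)×log₁₀(90.233/51.442)
    = 0.75341 × 0.24405 = 0.1839 m

S_c ≈ 184 mm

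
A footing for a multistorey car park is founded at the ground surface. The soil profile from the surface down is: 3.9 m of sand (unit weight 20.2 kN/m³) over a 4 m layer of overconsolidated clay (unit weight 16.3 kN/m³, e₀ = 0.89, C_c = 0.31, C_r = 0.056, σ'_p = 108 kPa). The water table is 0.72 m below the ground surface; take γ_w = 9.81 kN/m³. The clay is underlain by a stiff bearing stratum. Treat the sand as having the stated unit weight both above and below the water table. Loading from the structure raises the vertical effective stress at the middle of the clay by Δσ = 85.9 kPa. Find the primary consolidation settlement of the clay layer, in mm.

S_c ≈ 117 mm

Mid-depth of clay below the ground surface: z = 3.9 + 4/2 = 5.9 m.
Total vertical stress at mid-clay: σ_v = 20.2×3.9 + 16.3×2 = 111.38 kPa.
Pore pressure: u = 9.81×(5.9 − 0.72) = 50.816 kPa.
Initial effective stress: σ'_0 = σ_v − u = 111.38 − 50.816 = 60.564 kPa.
Final effective stress: σ'_f = 60.564 + 85.9 = 146.46 kPa.
σ'_f = 146.46 > σ'_p = 108 kPa, so the stress path crosses the preconsolidation pressure — recompression up to σ'_p, then virgin compression beyond:
S_c = H/(1+e₀)·[C_r·log₁₀(σ'_p/σ'_0) + C_c·log₁₀(σ'_f/σ'_p)]
    = 4/1.89 × [0.056×log₁₀(108/60.564) + 0.31×log₁₀(146.46/108)]
    = 2.1164 × [0.014068 + 0.041012] = 0.1166 m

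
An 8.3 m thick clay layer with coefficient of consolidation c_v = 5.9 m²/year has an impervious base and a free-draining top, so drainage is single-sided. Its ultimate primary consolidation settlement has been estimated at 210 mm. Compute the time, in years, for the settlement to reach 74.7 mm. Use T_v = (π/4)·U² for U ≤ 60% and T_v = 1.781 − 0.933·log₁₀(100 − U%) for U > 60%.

t ≈ 1.16 years

Drainage path length: H_d = H = 8.3 m (single drainage).
U = S(t)/S_ult = 74.7/210 = 0.3557.
U ≤ 60%: T_v = (π/4)·U² = (π/4)×0.35571² = 0.099379.
t = T_v·H_d²/c_v = 0.099379×8.3²/5.9 = 1.16 years.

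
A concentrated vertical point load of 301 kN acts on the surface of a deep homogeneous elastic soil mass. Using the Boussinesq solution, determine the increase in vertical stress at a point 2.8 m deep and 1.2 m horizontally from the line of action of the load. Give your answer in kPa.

Δσ_z ≈ 12 kPa

Boussinesq vertical stress below a point load on an elastic half-space:
Δσ_z = 3P/(2πz²) · [1 + (r/z)²]^(−5/2)
r/z = 1.2/2.8 = 0.42857; [1+(r/z)²]^(−5/2) = 0.65602.
Δσ_z = 3×301/(2π×2.8²) × 0.65602 = 18.331 × 0.65602 = 12.03 kPa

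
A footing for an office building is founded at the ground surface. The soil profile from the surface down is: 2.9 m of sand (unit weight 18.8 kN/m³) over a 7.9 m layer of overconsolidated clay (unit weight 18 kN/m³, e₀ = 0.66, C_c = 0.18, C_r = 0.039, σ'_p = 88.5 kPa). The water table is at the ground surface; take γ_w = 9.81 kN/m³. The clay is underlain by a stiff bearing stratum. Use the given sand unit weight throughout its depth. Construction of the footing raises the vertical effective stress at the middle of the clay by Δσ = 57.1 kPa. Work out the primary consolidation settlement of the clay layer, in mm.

Mid-depth of clay below the ground surface: z = 2.9 + 7.9/2 = 6.85 m.
Total vertical stress at mid-clay: σ_v = 18.8×2.9 + 18×3.95 = 125.62 kPa.
Pore pressure: u = 9.81×(6.85 − 0) = 67.198 kPa.
Initial effective stress: σ'_0 = σ_v − u = 125.62 − 67.198 = 58.422 kPa.
Final effective stress: σ'_f = 58.422 + 57.1 = 115.52 kPa.
σ'_f = 115.52 > σ'_p = 88.5 kPa, so the stress path crosses the preconsolidation pressure — recompression up to σ'_p, then virgin compression beyond:
S_c = H/(1+e₀)·[C_r·log₁₀(σ'_p/σ'_0) + C_c·log₁₀(σ'_f/σ'_p)]
    = 7.9/1.66 × [0.039×log₁₀(88.5/58.422) + 0.18×log₁₀(115.52/88.5)]
    = 4.759 × [0.0070343 + 0.020829] = 0.1326 m

S_c ≈ 133 mm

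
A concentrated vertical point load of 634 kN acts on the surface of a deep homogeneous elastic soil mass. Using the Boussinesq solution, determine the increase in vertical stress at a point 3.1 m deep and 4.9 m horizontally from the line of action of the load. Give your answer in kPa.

Boussinesq vertical stress below a point load on an elastic half-space:
Δσ_z = 3P/(2πz²) · [1 + (r/z)²]^(−5/2)
r/z = 4.9/3.1 = 1.5806; [1+(r/z)²]^(−5/2) = 0.043683.
Δσ_z = 3×634/(2π×3.1²) × 0.043683 = 31.5 × 0.043683 = 1.376 kPa

Δσ_z ≈ 1.38 kPa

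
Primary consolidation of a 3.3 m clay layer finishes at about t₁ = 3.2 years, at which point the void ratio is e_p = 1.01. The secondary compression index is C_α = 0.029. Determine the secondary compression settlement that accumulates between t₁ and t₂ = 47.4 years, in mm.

Secondary compression: S_s = C_α·H/(1+e_p)·log₁₀(t₂/t₁)
S_s = 0.029×3.3/(1+1.01)×log₁₀(47.4/3.2)
    = 0.04761 × 1.171 = 0.05574 m

S_s ≈ 55.7 mm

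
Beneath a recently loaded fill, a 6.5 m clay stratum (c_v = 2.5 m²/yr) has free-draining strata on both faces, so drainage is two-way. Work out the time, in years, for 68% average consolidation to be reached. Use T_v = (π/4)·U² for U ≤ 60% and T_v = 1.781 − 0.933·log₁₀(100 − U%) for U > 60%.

Drainage path length: H_d = H/2 = 3.25 m (double drainage).
U > 60%: T_v = 1.781 − 0.933·log₁₀(100 − 68) = 0.3767.
t = T_v·H_d²/c_v = 0.3767×3.25²/2.5 = 1.592 years.

t ≈ 1.59 years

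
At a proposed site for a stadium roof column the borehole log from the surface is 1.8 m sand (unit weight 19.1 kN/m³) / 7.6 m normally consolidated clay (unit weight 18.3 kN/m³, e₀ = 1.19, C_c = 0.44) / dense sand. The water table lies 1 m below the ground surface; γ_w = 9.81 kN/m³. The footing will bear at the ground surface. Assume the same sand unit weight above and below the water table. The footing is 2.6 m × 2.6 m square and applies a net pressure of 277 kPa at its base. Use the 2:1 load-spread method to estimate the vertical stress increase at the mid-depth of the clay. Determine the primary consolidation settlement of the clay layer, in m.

Mid-depth of clay below the ground surface: z = 1.8 + 7.6/2 = 5.6 m.
Total vertical stress at mid-clay: σ_v = 19.1×1.8 + 18.3×3.8 = 103.92 kPa.
Pore pressure: u = 9.81×(5.6 − 1) = 45.126 kPa.
Initial effective stress: σ'_0 = σ_v − u = 103.92 − 45.126 = 58.794 kPa.
Stress increase at mid-clay by the 2:1 spreading method:
Δσ = qBL/((B+z)(L+z)) = 277×2.6×2.6/((2.6+5.6)(2.6+5.6)) = 27.848 kPa
Final effective stress: σ'_f = σ'_0 + Δσ = 58.794 + 27.848 = 86.642 kPa.
Normally consolidated clay, so the full stress increment lies on the virgin compression line:
S_c = C_c·H/(1+e₀)·log₁₀(σ'_f/σ'_0) = 0.44×7.6/(1+1.19)×log₁₀(86.642/58.794)
    = 1.5269 × 0.1684 = 0.2571 m

S_c ≈ 0.257 m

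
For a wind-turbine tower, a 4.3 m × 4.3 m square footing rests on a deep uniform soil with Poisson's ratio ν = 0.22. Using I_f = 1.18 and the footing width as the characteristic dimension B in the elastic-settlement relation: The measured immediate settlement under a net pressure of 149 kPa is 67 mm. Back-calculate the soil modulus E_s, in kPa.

E_s ≈ 10700 kPa

S_e = q·B·(1−ν²)/E_s · I_f  ⇒  E_s = q·B·(1−ν²)·I_f / S_e.
E_s = 149 × 4.3 × 0.9516 × 1.18 / 0.067 = 10740 kPa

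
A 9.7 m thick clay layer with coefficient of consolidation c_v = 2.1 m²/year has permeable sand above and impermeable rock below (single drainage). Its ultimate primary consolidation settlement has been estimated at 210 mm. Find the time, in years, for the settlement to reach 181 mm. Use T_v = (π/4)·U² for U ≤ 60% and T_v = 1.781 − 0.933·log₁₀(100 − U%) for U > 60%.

t ≈ 32.1 years

Drainage path length: H_d = H = 9.7 m (single drainage).
U = S(t)/S_ult = 181/210 = 0.8619.
U > 60%: T_v = 1.781 − 0.933·log₁₀(100 − 86.19) = 0.71721.
t = T_v·H_d²/c_v = 0.71721×9.7²/2.1 = 32.13 years.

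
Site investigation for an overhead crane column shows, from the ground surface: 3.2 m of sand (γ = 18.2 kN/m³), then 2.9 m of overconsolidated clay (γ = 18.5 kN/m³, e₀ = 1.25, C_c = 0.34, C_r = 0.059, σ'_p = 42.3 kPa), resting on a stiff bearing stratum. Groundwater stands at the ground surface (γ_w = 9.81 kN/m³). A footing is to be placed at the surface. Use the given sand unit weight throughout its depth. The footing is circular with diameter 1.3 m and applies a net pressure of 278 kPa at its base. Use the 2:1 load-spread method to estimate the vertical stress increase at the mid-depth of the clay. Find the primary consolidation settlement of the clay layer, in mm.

S_c ≈ 44.2 mm

Mid-depth of clay below the ground surface: z = 3.2 + 2.9/2 = 4.65 m.
Total vertical stress at mid-clay: σ_v = 18.2×3.2 + 18.5×1.45 = 85.065 kPa.
Pore pressure: u = 9.81×(4.65 − 0) = 45.617 kPa.
Initial effective stress: σ'_0 = σ_v − u = 85.065 − 45.617 = 39.448 kPa.
Stress increase at mid-clay by the 2:1 spreading method:
Δσ ≈ qD²/(D+z)² = 278×1.3²/(1.3+4.65)² = 13.271 kPa
Final effective stress: σ'_f = 39.448 + 13.271 = 52.719 kPa.
σ'_f = 52.719 > σ'_p = 42.3 kPa, so the stress path crosses the preconsolidation pressure — recompression up to σ'_p, then virgin compression beyond:
S_c = H/(1+e₀)·[C_r·log₁₀(σ'_p/σ'_0) + C_c·log₁₀(σ'_f/σ'_p)]
    = 2.9/2.25 × [0.059×log₁₀(42.3/39.448) + 0.34×log₁₀(52.719/42.3)]
    = 1.2889 × [0.0017886 + 0.032513] = 0.04421 m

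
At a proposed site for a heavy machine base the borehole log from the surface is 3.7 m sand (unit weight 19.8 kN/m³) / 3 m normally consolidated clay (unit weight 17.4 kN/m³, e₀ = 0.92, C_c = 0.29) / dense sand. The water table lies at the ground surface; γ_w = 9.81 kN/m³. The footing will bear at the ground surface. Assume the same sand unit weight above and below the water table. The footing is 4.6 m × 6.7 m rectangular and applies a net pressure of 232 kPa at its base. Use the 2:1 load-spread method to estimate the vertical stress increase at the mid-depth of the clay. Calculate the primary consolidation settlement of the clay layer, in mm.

Mid-depth of clay below the ground surface: z = 3.7 + 3/2 = 5.2 m.
Total vertical stress at mid-clay: σ_v = 19.8×3.7 + 17.4×1.5 = 99.36 kPa.
Pore pressure: u = 9.81×(5.2 − 0) = 51.012 kPa.
Initial effective stress: σ'_0 = σ_v − u = 99.36 − 51.012 = 48.348 kPa.
Stress increase at mid-clay by the 2:1 spreading method:
Δσ = qBL/((B+z)(L+z)) = 232×4.6×6.7/((4.6+5.2)(6.7+5.2)) = 61.312 kPa
Final effective stress: σ'_f = σ'_0 + Δσ = 48.348 + 61.312 = 109.66 kPa.
Normally consolidated clay, so the full stress increment lies on the virgin compression line:
S_c = C_c·H/(1+e₀)·log₁₀(σ'_f/σ'_0) = 0.29×3/(1+0.92)×log₁₀(109.66/48.348)
    = 0.45312 × 0.35567 = 0.1612 m

S_c ≈ 161 mm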